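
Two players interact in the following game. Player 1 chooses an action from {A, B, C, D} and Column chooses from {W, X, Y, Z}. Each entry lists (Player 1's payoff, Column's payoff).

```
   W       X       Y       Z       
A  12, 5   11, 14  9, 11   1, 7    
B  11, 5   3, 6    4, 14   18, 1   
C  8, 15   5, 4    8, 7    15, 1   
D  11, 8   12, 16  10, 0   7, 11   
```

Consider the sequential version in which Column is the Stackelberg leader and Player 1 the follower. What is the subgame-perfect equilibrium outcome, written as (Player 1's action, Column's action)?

(D, X)

Player 1 best-responds to each possible Column move:
- W: BR = A, leader payoff 5.
- X: BR = D, leader payoff 16.
- Y: BR = D, leader payoff 0.
- Z: BR = B, leader payoff 1.
Maximizing over 5, 16, 0, 1, Column chooses X. Subgame-perfect outcome: (D, X) with payoffs (12, 16).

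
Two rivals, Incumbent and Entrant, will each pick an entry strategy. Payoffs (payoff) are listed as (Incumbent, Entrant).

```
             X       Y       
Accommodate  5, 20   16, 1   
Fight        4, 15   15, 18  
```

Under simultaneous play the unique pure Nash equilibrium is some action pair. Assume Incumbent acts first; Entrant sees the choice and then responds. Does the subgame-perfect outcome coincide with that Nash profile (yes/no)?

Solve by backward induction (Incumbent leads).
- Accommodate: BR = X, leader payoff 5.
- Fight: BR = Y, leader payoff 15.
Incumbent's induced payoffs are 5, 15, so Incumbent commits to Fight. Subgame-perfect outcome: (Fight, Y) with payoffs (15, 18).
For the simultaneous game, intersect best replies.
Incumbent's best replies: X→Accommodate; Y→Accommodate.
Entrant's best replies: Accommodate→X; Fight→Y.
Only (Accommodate, X) has each player best-responding; Nash payoffs (5, 20).
Sequential outcome (Fight, Y) differs from the Nash profile (Accommodate, X).

no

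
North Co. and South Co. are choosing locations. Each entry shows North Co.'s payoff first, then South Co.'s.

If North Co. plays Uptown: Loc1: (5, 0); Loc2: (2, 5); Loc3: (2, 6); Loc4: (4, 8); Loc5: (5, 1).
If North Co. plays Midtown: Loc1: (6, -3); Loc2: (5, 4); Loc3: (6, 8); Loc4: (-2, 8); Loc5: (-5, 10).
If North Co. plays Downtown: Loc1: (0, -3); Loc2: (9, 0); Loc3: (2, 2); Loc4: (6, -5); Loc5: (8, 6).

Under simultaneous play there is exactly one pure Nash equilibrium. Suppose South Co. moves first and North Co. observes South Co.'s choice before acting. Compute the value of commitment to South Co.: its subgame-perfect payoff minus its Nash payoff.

Solve by backward induction (South Co. leads).
- Loc1: BR = Midtown, leader payoff -3.
- Loc2: BR = Downtown, leader payoff 0.
- Loc3: BR = Midtown, leader payoff 8.
- Loc4: BR = Downtown, leader payoff -5.
- Loc5: BR = Downtown, leader payoff 6.
Maximizing over -3, 0, 8, -5, 6, South Co. chooses Loc3. Subgame-perfect outcome: (Midtown, Loc3) with payoffs (6, 8).
Under simultaneous play:
North Co.'s best replies: Loc1→Midtown; Loc2→Downtown; Loc3→Midtown; Loc4→Downtown; Loc5→Downtown.
South Co.'s best replies: Uptown→Loc4; Midtown→Loc5; Downtown→Loc5.
Only (Downtown, Loc5) has each player best-responding; Nash payoffs (8, 6).
South Co.'s commitment gain: 8 − 6 = 2.

2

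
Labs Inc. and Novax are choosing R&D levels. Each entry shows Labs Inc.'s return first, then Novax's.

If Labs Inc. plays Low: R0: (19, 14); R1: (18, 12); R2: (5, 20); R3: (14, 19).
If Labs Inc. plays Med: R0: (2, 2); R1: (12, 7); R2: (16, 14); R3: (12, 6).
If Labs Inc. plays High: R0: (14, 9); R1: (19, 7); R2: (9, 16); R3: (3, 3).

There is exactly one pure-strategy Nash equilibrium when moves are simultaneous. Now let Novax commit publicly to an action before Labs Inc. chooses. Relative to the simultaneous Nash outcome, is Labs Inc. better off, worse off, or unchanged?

worse off

Labs Inc. best-responds to each possible Novax move:
- R0: Labs Inc. compares 19, 2, 14 and picks Low; Novax would get 14.
- R1: Labs Inc. compares 18, 12, 19 and picks High; Novax would get 7.
- R2: Labs Inc. compares 5, 16, 9 and picks Med; Novax would get 14.
- R3: Labs Inc. compares 14, 12, 3 and picks Low; Novax would get 19.
Maximizing over 14, 7, 14, 19, Novax chooses R3. Subgame-perfect outcome: (Low, R3) with payoffs (14, 19).
For the simultaneous game, intersect best replies.
Labs Inc.'s best replies: R0→Low; R1→High; R2→Med; R3→Low.
Novax's best replies: Low→R2; Med→R2; High→R2.
The unique mutual best reply is (Med, R2), giving (16, 14).
Labs Inc. earns 14 sequentially versus 16 at the Nash outcome: worse off.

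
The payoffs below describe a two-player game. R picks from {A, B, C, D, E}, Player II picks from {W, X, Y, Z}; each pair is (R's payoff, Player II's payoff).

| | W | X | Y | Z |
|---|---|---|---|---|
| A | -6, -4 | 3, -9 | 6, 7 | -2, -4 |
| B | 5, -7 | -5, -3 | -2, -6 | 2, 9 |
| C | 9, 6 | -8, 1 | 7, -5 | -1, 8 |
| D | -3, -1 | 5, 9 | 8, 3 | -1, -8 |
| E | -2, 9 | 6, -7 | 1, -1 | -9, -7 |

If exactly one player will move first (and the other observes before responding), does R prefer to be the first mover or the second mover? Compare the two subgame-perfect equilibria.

If R leads: Player II's best replies are A→Y, B→Z, C→Z, D→X, E→W; R's induced payoffs 6, 2, -1, 5, -2; outcome (A, Y), payoffs (6, 7).
If Player II leads: R's best replies are W→C, X→E, Y→D, Z→B; Player II's induced payoffs 6, -7, 3, 9; outcome (B, Z), payoffs (2, 9).
R gets 6 moving first and 2 moving second, so R prefers to move first.

first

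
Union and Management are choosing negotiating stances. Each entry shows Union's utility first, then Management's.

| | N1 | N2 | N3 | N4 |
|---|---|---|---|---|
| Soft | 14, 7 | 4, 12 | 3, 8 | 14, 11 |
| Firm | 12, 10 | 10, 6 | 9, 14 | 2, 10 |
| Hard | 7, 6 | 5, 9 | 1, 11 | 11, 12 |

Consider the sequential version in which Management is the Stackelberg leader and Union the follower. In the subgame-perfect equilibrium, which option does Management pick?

Work backward from Union's decision.
- N1: Union compares 14, 12, 7 and picks Soft; Management would get 7.
- N2: Union compares 4, 10, 5 and picks Firm; Management would get 6.
- N3: Union compares 3, 9, 1 and picks Firm; Management would get 14.
- N4: Union compares 14, 2, 11 and picks Soft; Management would get 11.
Among 7, 6, 14, 11, the best is 14 at N3. Subgame-perfect outcome: (Firm, N3) with payoffs (9, 14).

N3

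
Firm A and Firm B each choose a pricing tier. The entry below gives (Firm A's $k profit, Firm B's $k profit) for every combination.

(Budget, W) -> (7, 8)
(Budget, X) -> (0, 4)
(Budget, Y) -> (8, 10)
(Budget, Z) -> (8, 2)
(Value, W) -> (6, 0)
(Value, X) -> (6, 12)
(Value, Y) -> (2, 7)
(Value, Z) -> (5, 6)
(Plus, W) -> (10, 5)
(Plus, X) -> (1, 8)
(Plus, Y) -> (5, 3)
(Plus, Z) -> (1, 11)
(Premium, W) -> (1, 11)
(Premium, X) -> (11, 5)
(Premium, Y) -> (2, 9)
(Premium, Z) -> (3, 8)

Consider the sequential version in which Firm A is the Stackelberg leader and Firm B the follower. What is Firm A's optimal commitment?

Backward induction with Firm A moving first.
- Budget: Firm B compares 8, 4, 10, 2 and picks Y; Firm A would get 8.
- Value: Firm B compares 0, 12, 7, 6 and picks X; Firm A would get 6.
- Plus: Firm B compares 5, 8, 3, 11 and picks Z; Firm A would get 1.
- Premium: Firm B compares 11, 5, 9, 8 and picks W; Firm A would get 1.
Among 8, 6, 1, 1, the best is 8 at Budget. Subgame-perfect outcome: (Budget, Y) with payoffs (8, 10).

Budget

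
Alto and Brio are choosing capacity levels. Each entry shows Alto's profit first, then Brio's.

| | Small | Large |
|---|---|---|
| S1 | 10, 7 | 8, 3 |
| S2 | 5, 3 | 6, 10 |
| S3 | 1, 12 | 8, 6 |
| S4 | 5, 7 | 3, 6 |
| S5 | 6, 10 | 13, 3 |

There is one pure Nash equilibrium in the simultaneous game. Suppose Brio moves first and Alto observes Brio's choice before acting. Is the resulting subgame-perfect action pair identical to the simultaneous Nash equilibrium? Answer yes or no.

Solve by backward induction (Brio leads).
- Small: Alto compares 10, 5, 1, 5, 6 and picks S1; Brio would get 7.
- Large: Alto compares 8, 6, 8, 3, 13 and picks S5; Brio would get 3.
Among 7, 3, the best is 7 at Small. Subgame-perfect outcome: (S1, Small) with payoffs (10, 7).
For the simultaneous game, intersect best replies.
Alto's best replies: Small→S1; Large→S5.
Brio's best replies: S1→Small; S2→Large; S3→Small; S4→Small; S5→Small.
The unique mutual best reply is (S1, Small), giving (10, 7).
Sequential outcome (S1, Small) coincides with the Nash profile (S1, Small).

yes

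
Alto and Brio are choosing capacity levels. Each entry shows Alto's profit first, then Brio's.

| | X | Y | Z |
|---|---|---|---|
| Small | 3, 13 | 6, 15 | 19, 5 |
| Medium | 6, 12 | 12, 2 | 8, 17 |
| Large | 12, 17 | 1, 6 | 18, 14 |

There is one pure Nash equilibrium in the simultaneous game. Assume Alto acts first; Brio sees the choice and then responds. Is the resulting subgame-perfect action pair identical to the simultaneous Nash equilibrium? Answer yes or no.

yes

Backward induction with Alto moving first.
- Small: Brio compares 13, 15, 5 and picks Y; Alto would get 6.
- Medium: Brio compares 12, 2, 17 and picks Z; Alto would get 8.
- Large: Brio compares 17, 6, 14 and picks X; Alto would get 12.
Among 6, 8, 12, the best is 12 at Large. Subgame-perfect outcome: (Large, X) with payoffs (12, 17).
Now find the simultaneous Nash equilibrium.
Alto's best replies: X→Large; Y→Medium; Z→Small.
Brio's best replies: Small→Y; Medium→Z; Large→X.
The unique mutual best reply is (Large, X), giving (12, 17).
Sequential outcome (Large, X) coincides with the Nash profile (Large, X).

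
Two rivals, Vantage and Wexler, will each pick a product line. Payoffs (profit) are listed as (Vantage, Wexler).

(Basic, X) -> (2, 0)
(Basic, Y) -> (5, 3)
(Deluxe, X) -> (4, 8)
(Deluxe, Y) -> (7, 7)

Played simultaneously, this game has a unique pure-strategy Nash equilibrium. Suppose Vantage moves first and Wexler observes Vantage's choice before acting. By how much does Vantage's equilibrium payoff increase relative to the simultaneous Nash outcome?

Solve by backward induction (Vantage leads).
- Basic: Wexler compares 0, 3 and picks Y; Vantage would get 5.
- Deluxe: Wexler compares 8, 7 and picks X; Vantage would get 4.
Vantage's induced payoffs are 5, 4, so Vantage commits to Basic. Subgame-perfect outcome: (Basic, Y) with payoffs (5, 3).
Now find the simultaneous Nash equilibrium.
Vantage's best replies: X→Deluxe; Y→Deluxe.
Wexler's best replies: Basic→Y; Deluxe→X.
The unique mutual best reply is (Deluxe, X), giving (4, 8).
Vantage's commitment gain: 5 − 4 = 1.

1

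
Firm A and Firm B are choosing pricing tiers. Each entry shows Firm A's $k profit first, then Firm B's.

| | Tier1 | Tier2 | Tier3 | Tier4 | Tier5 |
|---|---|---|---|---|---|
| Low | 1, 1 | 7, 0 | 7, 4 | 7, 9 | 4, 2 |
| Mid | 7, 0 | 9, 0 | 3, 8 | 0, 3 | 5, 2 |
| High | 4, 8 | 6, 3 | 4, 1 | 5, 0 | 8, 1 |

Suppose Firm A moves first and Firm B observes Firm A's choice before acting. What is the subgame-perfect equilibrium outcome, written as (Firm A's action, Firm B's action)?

(Low, Tier4)

Work backward from Firm B's decision.
- Low: Firm B compares 1, 0, 4, 9, 2 and picks Tier4; Firm A would get 7.
- Mid: Firm B compares 0, 0, 8, 3, 2 and picks Tier3; Firm A would get 3.
- High: Firm B compares 8, 3, 1, 0, 1 and picks Tier1; Firm A would get 4.
Among 7, 3, 4, the best is 7 at Low. Subgame-perfect outcome: (Low, Tier4) with payoffs (7, 9).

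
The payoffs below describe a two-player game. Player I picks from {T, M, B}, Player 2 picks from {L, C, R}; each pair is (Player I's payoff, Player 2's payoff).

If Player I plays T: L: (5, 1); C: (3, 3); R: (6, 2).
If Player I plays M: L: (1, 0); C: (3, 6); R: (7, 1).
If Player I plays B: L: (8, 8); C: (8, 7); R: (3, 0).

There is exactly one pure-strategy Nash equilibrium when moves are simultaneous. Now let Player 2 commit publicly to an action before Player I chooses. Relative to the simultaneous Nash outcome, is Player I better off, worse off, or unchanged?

unchanged

Work backward from Player I's decision.
- L → Player I plays B (best of 5, 1, 8); Player 2 gets 8.
- C → Player I plays B (best of 3, 3, 8); Player 2 gets 7.
- R → Player I plays M (best of 6, 7, 3); Player 2 gets 1.
Maximizing over 8, 7, 1, Player 2 chooses L. Subgame-perfect outcome: (B, L) with payoffs (8, 8).
For the simultaneous game, intersect best replies.
Player I's best replies: L→B; C→B; R→M.
Player 2's best replies: T→C; M→C; B→L.
The unique mutual best reply is (B, L), giving (8, 8).
Player I earns 8 sequentially versus 8 at the Nash outcome: unchanged.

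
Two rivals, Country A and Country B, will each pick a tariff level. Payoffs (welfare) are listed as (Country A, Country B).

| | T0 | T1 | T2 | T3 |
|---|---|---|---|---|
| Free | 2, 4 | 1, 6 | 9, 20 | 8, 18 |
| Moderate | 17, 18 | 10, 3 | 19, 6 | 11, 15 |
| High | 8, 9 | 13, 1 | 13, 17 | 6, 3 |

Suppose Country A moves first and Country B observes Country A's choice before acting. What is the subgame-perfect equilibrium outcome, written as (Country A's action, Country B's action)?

Solve by backward induction (Country A leads).
- Free: Country B compares 4, 6, 20, 18 and picks T2; Country A would get 9.
- Moderate: Country B compares 18, 3, 6, 15 and picks T0; Country A would get 17.
- High: Country B compares 9, 1, 17, 3 and picks T2; Country A would get 13.
Among 9, 17, 13, the best is 17 at Moderate. Subgame-perfect outcome: (Moderate, T0) with payoffs (17, 18).

(Moderate, T0)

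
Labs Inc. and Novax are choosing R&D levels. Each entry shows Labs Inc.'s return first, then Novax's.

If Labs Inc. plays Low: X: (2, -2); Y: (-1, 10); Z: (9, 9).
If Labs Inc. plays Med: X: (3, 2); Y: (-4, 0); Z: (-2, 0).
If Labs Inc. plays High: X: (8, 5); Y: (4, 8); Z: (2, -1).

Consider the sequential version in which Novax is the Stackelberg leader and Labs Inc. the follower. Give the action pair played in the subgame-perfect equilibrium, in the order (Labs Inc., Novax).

Solve by backward induction (Novax leads).
- X → Labs Inc. plays High (best of 2, 3, 8); Novax gets 5.
- Y → Labs Inc. plays High (best of -1, -4, 4); Novax gets 8.
- Z → Labs Inc. plays Low (best of 9, -2, 2); Novax gets 9.
Maximizing over 5, 8, 9, Novax chooses Z. Subgame-perfect outcome: (Low, Z) with payoffs (9, 9).

(Low, Z)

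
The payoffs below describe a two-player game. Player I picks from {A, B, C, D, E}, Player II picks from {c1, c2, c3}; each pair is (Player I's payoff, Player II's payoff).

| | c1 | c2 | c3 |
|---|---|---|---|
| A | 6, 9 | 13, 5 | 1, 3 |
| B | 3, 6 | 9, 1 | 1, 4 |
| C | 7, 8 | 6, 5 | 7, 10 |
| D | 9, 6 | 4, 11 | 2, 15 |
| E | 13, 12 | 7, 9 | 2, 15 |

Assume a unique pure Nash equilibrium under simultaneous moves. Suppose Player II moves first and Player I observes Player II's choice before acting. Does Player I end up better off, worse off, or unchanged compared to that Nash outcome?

Solve by backward induction (Player II leads).
- c1: Player I compares 6, 3, 7, 9, 13 and picks E; Player II would get 12.
- c2: Player I compares 13, 9, 6, 4, 7 and picks A; Player II would get 5.
- c3: Player I compares 1, 1, 7, 2, 2 and picks C; Player II would get 10.
Among 12, 5, 10, the best is 12 at c1. Subgame-perfect outcome: (E, c1) with payoffs (13, 12).
Under simultaneous play:
Player I's best replies: c1→E; c2→A; c3→C.
Player II's best replies: A→c1; B→c1; C→c3; D→c3; E→c3.
Only (C, c3) has each player best-responding; Nash payoffs (7, 10).
Player I earns 13 sequentially versus 7 at the Nash outcome: better off.

better off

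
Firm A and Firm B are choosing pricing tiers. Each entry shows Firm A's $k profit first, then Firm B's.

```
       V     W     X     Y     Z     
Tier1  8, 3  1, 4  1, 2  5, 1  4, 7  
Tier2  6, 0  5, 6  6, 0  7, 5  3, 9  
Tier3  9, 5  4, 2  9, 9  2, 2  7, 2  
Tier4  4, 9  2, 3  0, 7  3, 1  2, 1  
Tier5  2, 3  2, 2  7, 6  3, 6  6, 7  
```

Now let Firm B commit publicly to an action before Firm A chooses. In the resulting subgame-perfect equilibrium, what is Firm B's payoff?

Backward induction with Firm B moving first.
- V: BR = Tier3, leader payoff 5.
- W: BR = Tier2, leader payoff 6.
- X: BR = Tier3, leader payoff 9.
- Y: BR = Tier2, leader payoff 5.
- Z: BR = Tier3, leader payoff 2.
Firm B's induced payoffs are 5, 6, 9, 5, 2, so Firm B commits to X. Subgame-perfect outcome: (Tier3, X) with payoffs (9, 9).

9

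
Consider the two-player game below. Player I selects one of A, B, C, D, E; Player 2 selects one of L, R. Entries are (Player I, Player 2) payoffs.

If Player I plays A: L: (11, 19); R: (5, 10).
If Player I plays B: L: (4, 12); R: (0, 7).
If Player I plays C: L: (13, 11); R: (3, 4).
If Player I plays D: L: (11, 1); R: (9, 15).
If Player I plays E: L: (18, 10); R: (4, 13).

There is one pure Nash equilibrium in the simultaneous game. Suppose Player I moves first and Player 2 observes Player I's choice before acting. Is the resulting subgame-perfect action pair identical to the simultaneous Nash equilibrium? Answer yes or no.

Solve by backward induction (Player I leads).
- A → Player 2 plays L (best of 19, 10); Player I gets 11.
- B → Player 2 plays L (best of 12, 7); Player I gets 4.
- C → Player 2 plays L (best of 11, 4); Player I gets 13.
- D → Player 2 plays R (best of 1, 15); Player I gets 9.
- E → Player 2 plays R (best of 10, 13); Player I gets 4.
Maximizing over 11, 4, 13, 9, 4, Player I chooses C. Subgame-perfect outcome: (C, L) with payoffs (13, 11).
Now find the simultaneous Nash equilibrium.
Player I's best replies: L→E; R→D.
Player 2's best replies: A→L; B→L; C→L; D→R; E→R.
Only (D, R) has each player best-responding; Nash payoffs (9, 15).
Sequential outcome (C, L) differs from the Nash profile (D, R).

no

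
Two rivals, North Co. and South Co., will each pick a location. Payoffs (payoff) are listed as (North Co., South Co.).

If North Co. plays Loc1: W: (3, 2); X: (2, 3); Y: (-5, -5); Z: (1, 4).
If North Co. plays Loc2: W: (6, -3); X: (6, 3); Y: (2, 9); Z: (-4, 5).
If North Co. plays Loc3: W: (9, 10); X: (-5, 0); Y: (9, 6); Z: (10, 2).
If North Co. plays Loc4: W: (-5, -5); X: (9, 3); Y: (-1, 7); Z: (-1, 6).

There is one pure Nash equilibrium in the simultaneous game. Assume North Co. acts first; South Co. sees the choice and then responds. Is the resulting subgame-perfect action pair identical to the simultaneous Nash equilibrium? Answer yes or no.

Work backward from South Co.'s decision.
- Loc1: BR = Z, leader payoff 1.
- Loc2: BR = Y, leader payoff 2.
- Loc3: BR = W, leader payoff 9.
- Loc4: BR = Y, leader payoff -1.
North Co.'s induced payoffs are 1, 2, 9, -1, so North Co. commits to Loc3. Subgame-perfect outcome: (Loc3, W) with payoffs (9, 10).
Under simultaneous play:
North Co.'s best replies: W→Loc3; X→Loc4; Y→Loc3; Z→Loc3.
South Co.'s best replies: Loc1→Z; Loc2→Y; Loc3→W; Loc4→Y.
Only (Loc3, W) has each player best-responding; Nash payoffs (9, 10).
Sequential outcome (Loc3, W) coincides with the Nash profile (Loc3, W).

yes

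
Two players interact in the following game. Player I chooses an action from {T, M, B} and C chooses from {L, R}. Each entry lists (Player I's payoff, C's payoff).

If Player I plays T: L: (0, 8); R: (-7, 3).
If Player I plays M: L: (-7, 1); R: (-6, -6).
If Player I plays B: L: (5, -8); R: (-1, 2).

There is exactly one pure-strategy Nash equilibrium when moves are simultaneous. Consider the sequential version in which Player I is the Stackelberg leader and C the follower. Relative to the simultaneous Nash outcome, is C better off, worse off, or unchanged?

Solve by backward induction (Player I leads).
- T: BR = L, leader payoff 0.
- M: BR = L, leader payoff -7.
- B: BR = R, leader payoff -1.
Among 0, -7, -1, the best is 0 at T. Subgame-perfect outcome: (T, L) with payoffs (0, 8).
Under simultaneous play:
Player I's best replies: L→B; R→B.
C's best replies: T→L; M→L; B→R.
The unique mutual best reply is (B, R), giving (-1, 2).
C earns 8 sequentially versus 2 at the Nash outcome: better off.

better off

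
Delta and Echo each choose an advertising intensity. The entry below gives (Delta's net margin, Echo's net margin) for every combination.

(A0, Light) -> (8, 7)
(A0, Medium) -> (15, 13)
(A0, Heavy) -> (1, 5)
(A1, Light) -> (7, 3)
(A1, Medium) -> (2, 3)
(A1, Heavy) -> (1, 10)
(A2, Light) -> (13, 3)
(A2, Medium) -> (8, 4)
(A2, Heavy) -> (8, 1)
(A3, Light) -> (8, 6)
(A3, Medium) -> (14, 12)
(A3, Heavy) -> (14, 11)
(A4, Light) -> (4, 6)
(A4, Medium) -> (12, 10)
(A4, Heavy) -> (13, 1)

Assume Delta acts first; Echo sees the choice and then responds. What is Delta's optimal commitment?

Backward induction with Delta moving first.
- A0 → Echo plays Medium (best of 7, 13, 5); Delta gets 15.
- A1 → Echo plays Heavy (best of 3, 3, 10); Delta gets 1.
- A2 → Echo plays Medium (best of 3, 4, 1); Delta gets 8.
- A3 → Echo plays Medium (best of 6, 12, 11); Delta gets 14.
- A4 → Echo plays Medium (best of 6, 10, 1); Delta gets 12.
Maximizing over 15, 1, 8, 14, 12, Delta chooses A0. Subgame-perfect outcome: (A0, Medium) with payoffs (15, 13).

A0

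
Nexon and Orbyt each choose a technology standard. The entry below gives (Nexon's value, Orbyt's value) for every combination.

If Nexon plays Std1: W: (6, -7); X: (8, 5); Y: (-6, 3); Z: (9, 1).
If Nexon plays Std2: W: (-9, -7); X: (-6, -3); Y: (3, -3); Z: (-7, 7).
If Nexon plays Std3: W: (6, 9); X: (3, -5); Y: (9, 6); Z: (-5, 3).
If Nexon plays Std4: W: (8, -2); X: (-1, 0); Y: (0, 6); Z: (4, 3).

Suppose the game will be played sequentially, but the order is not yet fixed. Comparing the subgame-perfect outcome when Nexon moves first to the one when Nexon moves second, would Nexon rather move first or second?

If Nexon leads: Orbyt's best replies are Std1→X, Std2→Z, Std3→W, Std4→Y; Nexon's induced payoffs 8, -7, 6, 0; outcome (Std1, X), payoffs (8, 5).
If Orbyt leads: Nexon's best replies are W→Std4, X→Std1, Y→Std3, Z→Std1; Orbyt's induced payoffs -2, 5, 6, 1; outcome (Std3, Y), payoffs (9, 6).
Nexon gets 8 moving first and 9 moving second, so Nexon prefers to move second.

second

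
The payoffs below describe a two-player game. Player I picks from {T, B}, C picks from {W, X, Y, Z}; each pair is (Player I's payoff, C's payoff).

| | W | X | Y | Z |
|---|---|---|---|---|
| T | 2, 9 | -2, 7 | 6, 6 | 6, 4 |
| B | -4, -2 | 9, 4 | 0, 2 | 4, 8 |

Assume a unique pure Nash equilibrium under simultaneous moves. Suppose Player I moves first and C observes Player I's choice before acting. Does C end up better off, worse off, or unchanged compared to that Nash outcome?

Work backward from C's decision.
- T: BR = W, leader payoff 2.
- B: BR = Z, leader payoff 4.
Player I's induced payoffs are 2, 4, so Player I commits to B. Subgame-perfect outcome: (B, Z) with payoffs (4, 8).
Now find the simultaneous Nash equilibrium.
Player I's best replies: W→T; X→B; Y→T; Z→T.
C's best replies: T→W; B→Z.
The unique mutual best reply is (T, W), giving (2, 9).
C earns 8 sequentially versus 9 at the Nash outcome: worse off.

worse off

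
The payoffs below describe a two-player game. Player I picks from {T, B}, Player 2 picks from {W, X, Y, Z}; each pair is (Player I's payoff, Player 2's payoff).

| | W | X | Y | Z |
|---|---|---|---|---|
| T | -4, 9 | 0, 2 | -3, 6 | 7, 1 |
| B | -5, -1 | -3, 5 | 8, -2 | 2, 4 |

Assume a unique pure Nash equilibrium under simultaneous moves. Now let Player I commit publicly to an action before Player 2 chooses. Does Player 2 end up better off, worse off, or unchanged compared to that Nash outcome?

Player 2 best-responds to each possible Player I move:
- T → Player 2 plays W (best of 9, 2, 6, 1); Player I gets -4.
- B → Player 2 plays X (best of -1, 5, -2, 4); Player I gets -3.
Among -4, -3, the best is -3 at B. Subgame-perfect outcome: (B, X) with payoffs (-3, 5).
For the simultaneous game, intersect best replies.
Player I's best replies: W→T; X→T; Y→B; Z→T.
Player 2's best replies: T→W; B→X.
The unique mutual best reply is (T, W), giving (-4, 9).
Player 2 earns 5 sequentially versus 9 at the Nash outcome: worse off.

worse off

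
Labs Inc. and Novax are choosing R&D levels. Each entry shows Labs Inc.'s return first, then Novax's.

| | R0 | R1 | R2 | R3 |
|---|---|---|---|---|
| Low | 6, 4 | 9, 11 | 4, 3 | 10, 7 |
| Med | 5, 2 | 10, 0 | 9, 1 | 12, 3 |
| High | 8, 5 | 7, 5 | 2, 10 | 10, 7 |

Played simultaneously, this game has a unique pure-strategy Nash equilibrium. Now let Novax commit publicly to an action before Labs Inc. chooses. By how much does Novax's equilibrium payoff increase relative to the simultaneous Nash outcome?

2

Backward induction with Novax moving first.
- R0: Labs Inc. compares 6, 5, 8 and picks High; Novax would get 5.
- R1: Labs Inc. compares 9, 10, 7 and picks Med; Novax would get 0.
- R2: Labs Inc. compares 4, 9, 2 and picks Med; Novax would get 1.
- R3: Labs Inc. compares 10, 12, 10 and picks Med; Novax would get 3.
Novax's induced payoffs are 5, 0, 1, 3, so Novax commits to R0. Subgame-perfect outcome: (High, R0) with payoffs (8, 5).
Now find the simultaneous Nash equilibrium.
Labs Inc.'s best replies: R0→High; R1→Med; R2→Med; R3→Med.
Novax's best replies: Low→R1; Med→R3; High→R2.
The unique mutual best reply is (Med, R3), giving (12, 3).
Novax's commitment gain: 5 − 3 = 2.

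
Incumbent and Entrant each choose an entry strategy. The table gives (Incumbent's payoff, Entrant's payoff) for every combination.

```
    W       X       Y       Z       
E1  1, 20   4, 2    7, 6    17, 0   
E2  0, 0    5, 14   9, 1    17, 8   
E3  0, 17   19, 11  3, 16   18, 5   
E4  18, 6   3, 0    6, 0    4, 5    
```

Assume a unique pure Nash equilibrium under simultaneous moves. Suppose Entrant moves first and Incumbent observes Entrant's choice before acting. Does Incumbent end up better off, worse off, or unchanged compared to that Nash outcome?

Work backward from Incumbent's decision.
- W: BR = E4, leader payoff 6.
- X: BR = E3, leader payoff 11.
- Y: BR = E2, leader payoff 1.
- Z: BR = E3, leader payoff 5.
Maximizing over 6, 11, 1, 5, Entrant chooses X. Subgame-perfect outcome: (E3, X) with payoffs (19, 11).
Now find the simultaneous Nash equilibrium.
Incumbent's best replies: W→E4; X→E3; Y→E2; Z→E3.
Entrant's best replies: E1→W; E2→X; E3→W; E4→W.
Only (E4, W) has each player best-responding; Nash payoffs (18, 6).
Incumbent earns 19 sequentially versus 18 at the Nash outcome: better off.

better off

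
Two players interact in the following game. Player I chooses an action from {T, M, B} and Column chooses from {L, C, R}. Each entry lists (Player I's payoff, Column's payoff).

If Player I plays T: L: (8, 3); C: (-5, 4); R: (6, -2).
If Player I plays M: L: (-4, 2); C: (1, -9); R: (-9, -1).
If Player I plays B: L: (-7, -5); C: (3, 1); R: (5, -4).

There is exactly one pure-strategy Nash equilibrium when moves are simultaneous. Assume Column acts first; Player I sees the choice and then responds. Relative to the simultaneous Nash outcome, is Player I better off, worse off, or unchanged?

better off

Work backward from Player I's decision.
- L: BR = T, leader payoff 3.
- C: BR = B, leader payoff 1.
- R: BR = T, leader payoff -2.
Column's induced payoffs are 3, 1, -2, so Column commits to L. Subgame-perfect outcome: (T, L) with payoffs (8, 3).
Under simultaneous play:
Player I's best replies: L→T; C→B; R→T.
Column's best replies: T→C; M→L; B→C.
Only (B, C) has each player best-responding; Nash payoffs (3, 1).
Player I earns 8 sequentially versus 3 at the Nash outcome: better off.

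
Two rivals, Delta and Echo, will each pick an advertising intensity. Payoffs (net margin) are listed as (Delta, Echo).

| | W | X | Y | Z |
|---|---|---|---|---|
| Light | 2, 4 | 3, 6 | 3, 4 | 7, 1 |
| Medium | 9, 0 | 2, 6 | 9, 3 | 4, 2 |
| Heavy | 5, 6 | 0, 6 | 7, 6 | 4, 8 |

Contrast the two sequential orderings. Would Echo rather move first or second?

second

If Delta leads: Echo's best replies are Light→X, Medium→X, Heavy→Z; Delta's induced payoffs 3, 2, 4; outcome (Heavy, Z), payoffs (4, 8).
If Echo leads: Delta's best replies are W→Medium, X→Light, Y→Medium, Z→Light; Echo's induced payoffs 0, 6, 3, 1; outcome (Light, X), payoffs (3, 6).
Echo gets 6 moving first and 8 moving second, so Echo prefers to move second.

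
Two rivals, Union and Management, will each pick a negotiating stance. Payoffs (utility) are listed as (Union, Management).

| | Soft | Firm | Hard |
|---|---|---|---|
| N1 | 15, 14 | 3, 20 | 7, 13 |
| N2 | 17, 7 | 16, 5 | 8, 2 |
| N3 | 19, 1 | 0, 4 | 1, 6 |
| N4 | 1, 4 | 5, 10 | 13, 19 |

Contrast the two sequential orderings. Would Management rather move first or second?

first

If Union leads: Management's best replies are N1→Firm, N2→Soft, N3→Hard, N4→Hard; Union's induced payoffs 3, 17, 1, 13; outcome (N2, Soft), payoffs (17, 7).
If Management leads: Union's best replies are Soft→N3, Firm→N2, Hard→N4; Management's induced payoffs 1, 5, 19; outcome (N4, Hard), payoffs (13, 19).
Management gets 19 moving first and 7 moving second, so Management prefers to move first.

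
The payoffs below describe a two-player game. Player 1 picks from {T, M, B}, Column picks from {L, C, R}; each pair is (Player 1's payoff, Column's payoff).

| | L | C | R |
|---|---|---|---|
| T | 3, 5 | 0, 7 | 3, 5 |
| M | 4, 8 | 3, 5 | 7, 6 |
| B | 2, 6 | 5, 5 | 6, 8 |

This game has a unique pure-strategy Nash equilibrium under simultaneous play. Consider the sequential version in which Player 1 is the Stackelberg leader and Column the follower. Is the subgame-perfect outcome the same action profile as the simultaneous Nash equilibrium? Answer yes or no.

Backward induction with Player 1 moving first.
- T: BR = C, leader payoff 0.
- M: BR = L, leader payoff 4.
- B: BR = R, leader payoff 6.
Player 1's induced payoffs are 0, 4, 6, so Player 1 commits to B. Subgame-perfect outcome: (B, R) with payoffs (6, 8).
For the simultaneous game, intersect best replies.
Player 1's best replies: L→M; C→B; R→M.
Column's best replies: T→C; M→L; B→R.
The unique mutual best reply is (M, L), giving (4, 8).
Sequential outcome (B, R) differs from the Nash profile (M, L).

no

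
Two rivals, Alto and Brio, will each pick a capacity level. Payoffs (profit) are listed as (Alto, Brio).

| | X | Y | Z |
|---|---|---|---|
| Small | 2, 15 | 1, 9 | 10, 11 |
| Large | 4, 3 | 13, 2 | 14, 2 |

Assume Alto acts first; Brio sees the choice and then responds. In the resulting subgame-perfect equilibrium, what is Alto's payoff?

Work backward from Brio's decision.
- Small: BR = X, leader payoff 2.
- Large: BR = X, leader payoff 4.
Alto's induced payoffs are 2, 4, so Alto commits to Large. Subgame-perfect outcome: (Large, X) with payoffs (4, 3).

4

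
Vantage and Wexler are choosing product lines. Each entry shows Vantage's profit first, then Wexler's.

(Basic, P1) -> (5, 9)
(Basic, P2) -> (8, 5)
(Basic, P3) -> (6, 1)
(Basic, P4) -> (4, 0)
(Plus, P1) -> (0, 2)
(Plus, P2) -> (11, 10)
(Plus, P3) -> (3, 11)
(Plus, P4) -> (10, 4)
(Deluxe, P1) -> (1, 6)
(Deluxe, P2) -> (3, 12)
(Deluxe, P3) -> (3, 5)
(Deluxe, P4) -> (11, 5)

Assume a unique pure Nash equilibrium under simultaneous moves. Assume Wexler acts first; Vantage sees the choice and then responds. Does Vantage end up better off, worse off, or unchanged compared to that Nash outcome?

Work backward from Vantage's decision.
- P1: BR = Basic, leader payoff 9.
- P2: BR = Plus, leader payoff 10.
- P3: BR = Basic, leader payoff 1.
- P4: BR = Deluxe, leader payoff 5.
Wexler's induced payoffs are 9, 10, 1, 5, so Wexler commits to P2. Subgame-perfect outcome: (Plus, P2) with payoffs (11, 10).
Under simultaneous play:
Vantage's best replies: P1→Basic; P2→Plus; P3→Basic; P4→Deluxe.
Wexler's best replies: Basic→P1; Plus→P3; Deluxe→P2.
The unique mutual best reply is (Basic, P1), giving (5, 9).
Vantage earns 11 sequentially versus 5 at the Nash outcome: better off.

better off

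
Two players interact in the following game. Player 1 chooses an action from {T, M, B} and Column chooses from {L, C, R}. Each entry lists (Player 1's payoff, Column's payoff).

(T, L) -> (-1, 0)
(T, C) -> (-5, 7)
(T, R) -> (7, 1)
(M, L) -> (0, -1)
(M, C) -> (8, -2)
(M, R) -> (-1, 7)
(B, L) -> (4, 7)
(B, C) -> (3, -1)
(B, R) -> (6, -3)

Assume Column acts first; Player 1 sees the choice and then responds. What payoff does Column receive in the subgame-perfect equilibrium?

Backward induction with Column moving first.
- L → Player 1 plays B (best of -1, 0, 4); Column gets 7.
- C → Player 1 plays M (best of -5, 8, 3); Column gets -2.
- R → Player 1 plays T (best of 7, -1, 6); Column gets 1.
Column's induced payoffs are 7, -2, 1, so Column commits to L. Subgame-perfect outcome: (B, L) with payoffs (4, 7).

7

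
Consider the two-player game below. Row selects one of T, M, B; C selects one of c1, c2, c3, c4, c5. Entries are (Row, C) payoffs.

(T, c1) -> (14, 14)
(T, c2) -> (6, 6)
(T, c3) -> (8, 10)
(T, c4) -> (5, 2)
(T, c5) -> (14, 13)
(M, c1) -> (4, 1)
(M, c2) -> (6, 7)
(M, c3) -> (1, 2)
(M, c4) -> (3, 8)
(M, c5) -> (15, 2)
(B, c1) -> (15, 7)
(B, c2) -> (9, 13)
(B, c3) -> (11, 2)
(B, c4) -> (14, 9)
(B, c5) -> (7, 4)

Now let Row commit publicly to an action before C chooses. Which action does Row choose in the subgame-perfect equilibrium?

Backward induction with Row moving first.
- T → C plays c1 (best of 14, 6, 10, 2, 13); Row gets 14.
- M → C plays c4 (best of 1, 7, 2, 8, 2); Row gets 3.
- B → C plays c2 (best of 7, 13, 2, 9, 4); Row gets 9.
Maximizing over 14, 3, 9, Row chooses T. Subgame-perfect outcome: (T, c1) with payoffs (14, 14).

T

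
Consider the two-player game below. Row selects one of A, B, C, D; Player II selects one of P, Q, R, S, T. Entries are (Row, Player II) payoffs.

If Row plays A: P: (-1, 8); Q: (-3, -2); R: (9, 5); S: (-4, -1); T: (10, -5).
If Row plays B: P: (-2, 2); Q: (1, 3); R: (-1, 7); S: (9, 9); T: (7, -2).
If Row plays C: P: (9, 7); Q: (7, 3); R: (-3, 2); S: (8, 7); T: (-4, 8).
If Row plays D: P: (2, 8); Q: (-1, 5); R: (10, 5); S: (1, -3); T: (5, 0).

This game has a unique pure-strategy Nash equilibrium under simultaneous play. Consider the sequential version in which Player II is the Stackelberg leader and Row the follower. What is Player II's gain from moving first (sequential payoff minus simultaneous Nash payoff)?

0

Work backward from Row's decision.
- P → Row plays C (best of -1, -2, 9, 2); Player II gets 7.
- Q → Row plays C (best of -3, 1, 7, -1); Player II gets 3.
- R → Row plays D (best of 9, -1, -3, 10); Player II gets 5.
- S → Row plays B (best of -4, 9, 8, 1); Player II gets 9.
- T → Row plays A (best of 10, 7, -4, 5); Player II gets -5.
Player II's induced payoffs are 7, 3, 5, 9, -5, so Player II commits to S. Subgame-perfect outcome: (B, S) with payoffs (9, 9).
For the simultaneous game, intersect best replies.
Row's best replies: P→C; Q→C; R→D; S→B; T→A.
Player II's best replies: A→P; B→S; C→T; D→P.
Only (B, S) has each player best-responding; Nash payoffs (9, 9).
Player II's commitment gain: 9 − 9 = 0.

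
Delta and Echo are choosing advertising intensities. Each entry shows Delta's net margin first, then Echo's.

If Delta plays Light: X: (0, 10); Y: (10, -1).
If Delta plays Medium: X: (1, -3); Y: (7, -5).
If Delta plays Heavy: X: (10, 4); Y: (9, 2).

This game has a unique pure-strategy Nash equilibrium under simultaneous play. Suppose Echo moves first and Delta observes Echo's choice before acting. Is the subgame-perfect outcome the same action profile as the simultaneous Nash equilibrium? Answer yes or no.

yes

Backward induction with Echo moving first.
- X: Delta compares 0, 1, 10 and picks Heavy; Echo would get 4.
- Y: Delta compares 10, 7, 9 and picks Light; Echo would get -1.
Maximizing over 4, -1, Echo chooses X. Subgame-perfect outcome: (Heavy, X) with payoffs (10, 4).
For the simultaneous game, intersect best replies.
Delta's best replies: X→Heavy; Y→Light.
Echo's best replies: Light→X; Medium→X; Heavy→X.
The unique mutual best reply is (Heavy, X), giving (10, 4).
Sequential outcome (Heavy, X) coincides with the Nash profile (Heavy, X).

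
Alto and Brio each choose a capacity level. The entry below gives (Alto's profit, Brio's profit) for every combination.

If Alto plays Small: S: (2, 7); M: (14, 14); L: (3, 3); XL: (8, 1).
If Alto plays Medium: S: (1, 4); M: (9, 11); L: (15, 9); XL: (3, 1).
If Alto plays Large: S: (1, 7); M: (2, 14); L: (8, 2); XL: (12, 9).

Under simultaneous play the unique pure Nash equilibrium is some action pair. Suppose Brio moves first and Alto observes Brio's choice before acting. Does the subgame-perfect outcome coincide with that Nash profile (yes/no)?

Alto best-responds to each possible Brio move:
- S: BR = Small, leader payoff 7.
- M: BR = Small, leader payoff 14.
- L: BR = Medium, leader payoff 9.
- XL: BR = Large, leader payoff 9.
Among 7, 14, 9, 9, the best is 14 at M. Subgame-perfect outcome: (Small, M) with payoffs (14, 14).
Under simultaneous play:
Alto's best replies: S→Small; M→Small; L→Medium; XL→Large.
Brio's best replies: Small→M; Medium→M; Large→M.
Only (Small, M) has each player best-responding; Nash payoffs (14, 14).
Sequential outcome (Small, M) coincides with the Nash profile (Small, M).

yes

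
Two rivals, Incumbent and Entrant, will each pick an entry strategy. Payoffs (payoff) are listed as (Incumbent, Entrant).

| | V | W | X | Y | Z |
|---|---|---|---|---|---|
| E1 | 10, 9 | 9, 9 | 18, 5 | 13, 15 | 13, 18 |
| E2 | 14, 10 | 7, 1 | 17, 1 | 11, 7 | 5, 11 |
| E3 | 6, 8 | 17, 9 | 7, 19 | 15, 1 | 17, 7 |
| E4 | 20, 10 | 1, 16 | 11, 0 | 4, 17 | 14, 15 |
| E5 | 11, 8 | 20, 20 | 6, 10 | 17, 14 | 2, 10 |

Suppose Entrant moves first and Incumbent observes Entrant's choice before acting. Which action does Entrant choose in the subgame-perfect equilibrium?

Backward induction with Entrant moving first.
- V: Incumbent compares 10, 14, 6, 20, 11 and picks E4; Entrant would get 10.
- W: Incumbent compares 9, 7, 17, 1, 20 and picks E5; Entrant would get 20.
- X: Incumbent compares 18, 17, 7, 11, 6 and picks E1; Entrant would get 5.
- Y: Incumbent compares 13, 11, 15, 4, 17 and picks E5; Entrant would get 14.
- Z: Incumbent compares 13, 5, 17, 14, 2 and picks E3; Entrant would get 7.
Among 10, 20, 5, 14, 7, the best is 20 at W. Subgame-perfect outcome: (E5, W) with payoffs (20, 20).

W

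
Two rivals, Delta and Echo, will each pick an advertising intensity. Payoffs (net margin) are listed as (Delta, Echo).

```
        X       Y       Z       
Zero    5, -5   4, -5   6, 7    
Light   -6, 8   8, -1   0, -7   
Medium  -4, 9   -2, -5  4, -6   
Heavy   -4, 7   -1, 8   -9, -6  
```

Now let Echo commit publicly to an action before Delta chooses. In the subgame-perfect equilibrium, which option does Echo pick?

Backward induction with Echo moving first.
- X: Delta compares 5, -6, -4, -4 and picks Zero; Echo would get -5.
- Y: Delta compares 4, 8, -2, -1 and picks Light; Echo would get -1.
- Z: Delta compares 6, 0, 4, -9 and picks Zero; Echo would get 7.
Echo's induced payoffs are -5, -1, 7, so Echo commits to Z. Subgame-perfect outcome: (Zero, Z) with payoffs (6, 7).

Z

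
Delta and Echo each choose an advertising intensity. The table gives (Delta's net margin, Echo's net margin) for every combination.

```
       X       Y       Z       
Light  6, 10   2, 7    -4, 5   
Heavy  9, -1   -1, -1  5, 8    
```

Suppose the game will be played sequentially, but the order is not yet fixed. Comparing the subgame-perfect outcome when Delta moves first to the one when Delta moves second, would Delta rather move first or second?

first

If Delta leads: Echo's best replies are Light→X, Heavy→Z; Delta's induced payoffs 6, 5; outcome (Light, X), payoffs (6, 10).
If Echo leads: Delta's best replies are X→Heavy, Y→Light, Z→Heavy; Echo's induced payoffs -1, 7, 8; outcome (Heavy, Z), payoffs (5, 8).
Delta gets 6 moving first and 5 moving second, so Delta prefers to move first.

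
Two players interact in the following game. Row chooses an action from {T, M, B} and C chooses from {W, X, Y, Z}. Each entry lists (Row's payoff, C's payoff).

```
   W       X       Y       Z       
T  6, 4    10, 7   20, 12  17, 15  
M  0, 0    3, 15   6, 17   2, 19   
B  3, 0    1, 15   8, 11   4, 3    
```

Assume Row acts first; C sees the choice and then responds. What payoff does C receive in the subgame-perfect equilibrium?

15

Work backward from C's decision.
- T → C plays Z (best of 4, 7, 12, 15); Row gets 17.
- M → C plays Z (best of 0, 15, 17, 19); Row gets 2.
- B → C plays X (best of 0, 15, 11, 3); Row gets 1.
Maximizing over 17, 2, 1, Row chooses T. Subgame-perfect outcome: (T, Z) with payoffs (17, 15).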